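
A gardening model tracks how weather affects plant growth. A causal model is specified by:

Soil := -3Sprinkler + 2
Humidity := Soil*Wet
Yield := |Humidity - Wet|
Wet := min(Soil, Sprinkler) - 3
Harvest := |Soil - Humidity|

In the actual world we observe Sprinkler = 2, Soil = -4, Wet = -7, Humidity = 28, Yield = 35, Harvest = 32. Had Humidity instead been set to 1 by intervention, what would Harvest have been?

5

Under do(Humidity=1), the mechanism Humidity := Soil*Wet is discarded; Humidity is fixed at 1.
Soil = -3Sprinkler + 2  [with Sprinkler=2]  = -4
Harvest = |Soil - Humidity|  [with Soil=-4, Humidity=1]  = 5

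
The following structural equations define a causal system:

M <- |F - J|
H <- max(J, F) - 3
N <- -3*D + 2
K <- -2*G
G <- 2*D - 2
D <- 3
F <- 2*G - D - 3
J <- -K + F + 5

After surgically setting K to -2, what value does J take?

do(K=-2) replaces the equation K <- -2*G with the constant K = -2.
G = 2*D - 2  [with D=3]  = 4
F = 2*G - D - 3  [with G=4, D=3]  = 2
J = -K + F + 5  [with K=-2, F=2]  = 9

9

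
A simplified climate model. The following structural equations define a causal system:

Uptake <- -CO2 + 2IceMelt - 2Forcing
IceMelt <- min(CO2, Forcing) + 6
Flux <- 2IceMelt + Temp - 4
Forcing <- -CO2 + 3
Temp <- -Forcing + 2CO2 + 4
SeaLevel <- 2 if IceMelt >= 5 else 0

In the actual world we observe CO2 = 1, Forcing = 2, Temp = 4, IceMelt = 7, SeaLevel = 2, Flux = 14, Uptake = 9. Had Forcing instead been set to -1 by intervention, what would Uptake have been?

Under do(Forcing=-1), the mechanism Forcing <- -CO2 + 3 is discarded; Forcing is fixed at -1.
IceMelt = min(CO2, Forcing) + 6  [with CO2=1, Forcing=-1]  = 5
Uptake = -CO2 + 2IceMelt - 2Forcing  [with CO2=1, IceMelt=5, Forcing=-1]  = 11

11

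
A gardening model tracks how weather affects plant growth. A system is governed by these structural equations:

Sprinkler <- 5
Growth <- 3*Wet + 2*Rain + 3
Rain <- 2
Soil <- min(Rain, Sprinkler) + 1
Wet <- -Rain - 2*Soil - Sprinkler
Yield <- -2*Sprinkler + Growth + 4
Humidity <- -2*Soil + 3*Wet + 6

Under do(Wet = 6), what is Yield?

19

The intervention breaks the incoming arrows to Wet: Wet <- -Rain - 2*Soil - Sprinkler no longer applies, and Wet = 6.
Growth = 3*Wet + 2*Rain + 3  [with Wet=6, Rain=2]  = 25
Yield = -2*Sprinkler + Growth + 4  [with Sprinkler=5, Growth=25]  = 19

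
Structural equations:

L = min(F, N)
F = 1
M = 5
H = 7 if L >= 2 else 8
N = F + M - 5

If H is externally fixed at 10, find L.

1

The intervention breaks the incoming arrows to H: H = 7 if L >= 2 else 8 no longer applies, and H = 10.
Since L is not a descendant of the intervened variable, it is unaffected.
N = F + M - 5  [with F=1, M=5]  = 1
L = min(F, N)  [with F=1, N=1]  = 1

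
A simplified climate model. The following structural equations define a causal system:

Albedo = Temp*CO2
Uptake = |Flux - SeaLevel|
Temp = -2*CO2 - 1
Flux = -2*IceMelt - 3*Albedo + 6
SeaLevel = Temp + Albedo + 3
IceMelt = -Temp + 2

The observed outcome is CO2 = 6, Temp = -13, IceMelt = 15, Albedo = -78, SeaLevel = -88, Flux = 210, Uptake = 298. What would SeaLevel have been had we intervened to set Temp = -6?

do(Temp=-6) replaces the equation Temp = -2*CO2 - 1 with the constant Temp = -6.
Albedo = Temp*CO2  [with Temp=-6, CO2=6]  = -36
SeaLevel = Temp + Albedo + 3  [with Temp=-6, Albedo=-36]  = -39

-39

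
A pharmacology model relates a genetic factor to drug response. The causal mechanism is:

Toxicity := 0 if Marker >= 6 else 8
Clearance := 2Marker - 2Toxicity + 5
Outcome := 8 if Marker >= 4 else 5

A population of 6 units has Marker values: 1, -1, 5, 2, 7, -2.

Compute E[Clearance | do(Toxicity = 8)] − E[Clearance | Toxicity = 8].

2

Under do(Toxicity=8), Toxicity's equation is replaced by Toxicity=8 for every unit. Per-unit Clearance: -9, -13, -1, -7, 3, -15. Mean = -7.
Observing Toxicity=8 restricts to units where Toxicity's equation naturally yields 8: Marker ∈ {1, -1, 5, 2, -2}. In that subpopulation Clearance = -9, -13, -1, -7, -15, mean -9.
Difference = -7 − (-9) = 2.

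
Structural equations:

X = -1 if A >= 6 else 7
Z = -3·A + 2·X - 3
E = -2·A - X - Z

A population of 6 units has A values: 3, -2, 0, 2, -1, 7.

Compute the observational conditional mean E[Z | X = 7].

9.8

Observing X=7 restricts to units where X's equation naturally yields 7: A ∈ {3, -2, 0, 2, -1}. In that subpopulation Z = 2, 17, 11, 5, 14, mean 9.8.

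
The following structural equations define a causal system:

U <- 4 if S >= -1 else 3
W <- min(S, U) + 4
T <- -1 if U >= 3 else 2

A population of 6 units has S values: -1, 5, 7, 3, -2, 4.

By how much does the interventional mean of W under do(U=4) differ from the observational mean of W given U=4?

-0.8

do(U=4) breaks U's dependence on S. With U=4 fixed, W across the units is 3, 8, 8, 7, 2, 8, mean 6.
E[W|U=4] averages over only the 5 units with U=4 (S = -1, 5, 7, 3, 4): W = 3, 8, 8, 7, 8, mean 6.8.
Difference = 6 − 6.8 = -0.8.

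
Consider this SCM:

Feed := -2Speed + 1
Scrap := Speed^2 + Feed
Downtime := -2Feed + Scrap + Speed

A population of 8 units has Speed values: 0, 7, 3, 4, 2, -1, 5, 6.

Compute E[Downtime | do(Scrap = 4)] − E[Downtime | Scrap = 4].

The intervention sets Scrap=4 in all 8 units regardless of Speed. Recomputing Downtime per unit gives 2, 37, 17, 22, 12, -3, 27, 32; average 18.25.
Conditioning on Scrap=4 selects the 2 unit(s) with Speed ∈ {3, -1}. Their Downtime values: 17, -3. Mean = 7.
Difference = 18.25 − 7 = 11.25.

11.25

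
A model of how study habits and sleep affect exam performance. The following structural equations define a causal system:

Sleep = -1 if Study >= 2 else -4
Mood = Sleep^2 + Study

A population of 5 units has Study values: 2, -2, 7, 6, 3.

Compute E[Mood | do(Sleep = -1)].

Under do(Sleep=-1), Sleep's equation is replaced by Sleep=-1 for every unit. Per-unit Mood: 3, -1, 8, 7, 4. Mean = 4.2.

4.2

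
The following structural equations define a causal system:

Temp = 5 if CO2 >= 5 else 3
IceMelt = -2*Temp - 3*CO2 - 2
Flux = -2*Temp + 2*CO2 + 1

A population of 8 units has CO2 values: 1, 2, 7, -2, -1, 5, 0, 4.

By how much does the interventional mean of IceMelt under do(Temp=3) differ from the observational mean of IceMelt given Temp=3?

-4

do(Temp=3) breaks Temp's dependence on CO2. With Temp=3 fixed, IceMelt across the units is -11, -14, -29, -2, -5, -23, -8, -20, mean -14.
E[IceMelt|Temp=3] averages over only the 6 units with Temp=3 (CO2 = 1, 2, -2, -1, 0, 4): IceMelt = -11, -14, -2, -5, -8, -20, mean -10.
Difference = -14 − (-10) = -4.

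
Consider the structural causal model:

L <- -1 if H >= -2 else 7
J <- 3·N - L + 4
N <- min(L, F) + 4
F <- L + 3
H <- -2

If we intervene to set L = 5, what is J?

do(L=5) replaces the equation L <- -1 if H >= -2 else 7 with the constant L = 5.
F = L + 3  [with L=5]  = 8
N = min(L, F) + 4  [with L=5, F=8]  = 9
J = 3·N - L + 4  [with N=9, L=5]  = 26

26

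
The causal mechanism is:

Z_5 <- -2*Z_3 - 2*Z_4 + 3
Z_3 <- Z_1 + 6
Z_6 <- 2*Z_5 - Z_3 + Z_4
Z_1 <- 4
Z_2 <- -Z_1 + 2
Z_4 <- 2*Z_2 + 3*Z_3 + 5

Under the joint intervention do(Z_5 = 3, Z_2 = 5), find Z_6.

41

The joint intervention fixes Z_5 = 3, Z_2 = 5, removing each variable's own equation.
Z_3 = Z_1 + 6  [with Z_1=4]  = 10
Z_4 = 2*Z_2 + 3*Z_3 + 5  [with Z_2=5, Z_3=10]  = 45
Z_6 = 2*Z_5 - Z_3 + Z_4  [with Z_5=3, Z_3=10, Z_4=45]  = 41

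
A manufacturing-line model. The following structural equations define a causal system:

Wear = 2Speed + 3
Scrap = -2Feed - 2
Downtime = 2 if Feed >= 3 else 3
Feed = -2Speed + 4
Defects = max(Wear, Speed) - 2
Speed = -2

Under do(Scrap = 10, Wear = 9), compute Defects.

Under do(Scrap = 10, Wear = 9), each intervened variable's structural equation is replaced by its fixed value.
Defects = max(Wear, Speed) - 2  [with Wear=9, Speed=-2]  = 7

7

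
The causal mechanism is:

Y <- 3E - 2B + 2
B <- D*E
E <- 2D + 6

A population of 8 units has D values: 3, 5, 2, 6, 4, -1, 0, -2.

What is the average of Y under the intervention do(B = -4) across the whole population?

40.75

Under do(B=-4), B's equation is replaced by B=-4 for every unit. Per-unit Y: 46, 58, 40, 64, 52, 22, 28, 16. Mean = 40.75.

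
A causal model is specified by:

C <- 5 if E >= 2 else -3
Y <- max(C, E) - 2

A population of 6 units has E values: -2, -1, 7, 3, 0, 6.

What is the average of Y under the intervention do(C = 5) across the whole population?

3.5

The intervention sets C=5 in all 6 units regardless of E. Recomputing Y per unit gives 3, 3, 5, 3, 3, 4; average 3.5.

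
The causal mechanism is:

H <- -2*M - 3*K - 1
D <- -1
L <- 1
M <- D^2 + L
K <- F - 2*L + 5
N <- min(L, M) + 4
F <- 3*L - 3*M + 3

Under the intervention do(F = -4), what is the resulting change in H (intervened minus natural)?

12

Under do(F=-4), the mechanism F <- 3*L - 3*M + 3 is discarded; F is fixed at -4.
M = D^2 + L  [with D=-1, L=1]  = 2
K = F - 2*L + 5  [with F=-4, L=1]  = -1
H = -2*M - 3*K - 1  [with M=2, K=-1]  = -2
Without intervention: M = D^2 + L  [with D=-1, L=1]  = 2; F = 3*L - 3*M + 3  [with L=1, M=2]  = 0; K = F - 2*L + 5  [with F=0, L=1]  = 3; H = -2*M - 3*K - 1  [with M=2, K=3]  = -14.
Change = -2 − (-14) = 12.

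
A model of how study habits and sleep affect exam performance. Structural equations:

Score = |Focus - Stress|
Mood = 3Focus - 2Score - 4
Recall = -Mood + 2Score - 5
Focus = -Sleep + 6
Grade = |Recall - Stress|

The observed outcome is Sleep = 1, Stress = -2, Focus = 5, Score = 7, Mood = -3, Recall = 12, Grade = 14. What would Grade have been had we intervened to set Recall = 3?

5

Intervening sets Recall = 3 and removes its equation (Recall = -Mood + 2Score - 5).
Grade = |Recall - Stress|  [with Recall=3, Stress=-2]  = 5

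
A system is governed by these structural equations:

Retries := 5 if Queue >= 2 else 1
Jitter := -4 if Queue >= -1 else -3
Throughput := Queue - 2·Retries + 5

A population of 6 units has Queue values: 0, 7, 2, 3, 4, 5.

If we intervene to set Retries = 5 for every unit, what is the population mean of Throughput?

-1.5

Under do(Retries=5), Retries's equation is replaced by Retries=5 for every unit. Per-unit Throughput: -5, 2, -3, -2, -1, 0. Mean = -1.5.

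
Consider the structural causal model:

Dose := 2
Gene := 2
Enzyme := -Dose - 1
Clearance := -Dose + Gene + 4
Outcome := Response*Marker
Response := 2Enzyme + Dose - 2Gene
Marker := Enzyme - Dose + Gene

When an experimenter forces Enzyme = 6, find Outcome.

The intervention breaks the incoming arrows to Enzyme: Enzyme := -Dose - 1 no longer applies, and Enzyme = 6.
Marker = Enzyme - Dose + Gene  [with Enzyme=6, Dose=2, Gene=2]  = 6
Response = 2Enzyme + Dose - 2Gene  [with Enzyme=6, Dose=2, Gene=2]  = 10
Outcome = Response*Marker  [with Response=10, Marker=6]  = 60

60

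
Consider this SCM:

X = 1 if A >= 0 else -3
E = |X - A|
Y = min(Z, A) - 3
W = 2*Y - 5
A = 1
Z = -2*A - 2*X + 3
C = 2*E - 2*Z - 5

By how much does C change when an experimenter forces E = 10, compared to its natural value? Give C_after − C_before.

The intervention breaks the incoming arrows to E: E = |X - A| no longer applies, and E = 10.
X = 1 if A >= 0 else -3  [with A=1]  = 1
Z = -2*A - 2*X + 3  [with A=1, X=1]  = -1
C = 2*E - 2*Z - 5  [with E=10, Z=-1]  = 17
Without intervention: X = 1 if A >= 0 else -3  [with A=1]  = 1; E = |X - A|  [with X=1, A=1]  = 0; Z = -2*A - 2*X + 3  [with A=1, X=1]  = -1; C = 2*E - 2*Z - 5  [with E=0, Z=-1]  = -3.
Change = 17 − (-3) = 20.

20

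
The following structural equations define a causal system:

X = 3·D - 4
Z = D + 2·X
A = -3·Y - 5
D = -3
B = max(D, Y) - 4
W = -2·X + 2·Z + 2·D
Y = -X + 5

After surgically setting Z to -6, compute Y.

do(Z=-6) replaces the equation Z = D + 2·X with the constant Z = -6.
Y is not downstream of the intervention, so its value is determined by the original equations.
X = 3·D - 4  [with D=-3]  = -13
Y = -X + 5  [with X=-13]  = 18

18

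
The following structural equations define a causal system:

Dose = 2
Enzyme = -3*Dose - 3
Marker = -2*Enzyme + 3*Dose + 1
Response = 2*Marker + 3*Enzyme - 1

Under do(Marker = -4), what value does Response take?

The intervention breaks the incoming arrows to Marker: Marker = -2*Enzyme + 3*Dose + 1 no longer applies, and Marker = -4.
Enzyme = -3*Dose - 3  [with Dose=2]  = -9
Response = 2*Marker + 3*Enzyme - 1  [with Marker=-4, Enzyme=-9]  = -36

-36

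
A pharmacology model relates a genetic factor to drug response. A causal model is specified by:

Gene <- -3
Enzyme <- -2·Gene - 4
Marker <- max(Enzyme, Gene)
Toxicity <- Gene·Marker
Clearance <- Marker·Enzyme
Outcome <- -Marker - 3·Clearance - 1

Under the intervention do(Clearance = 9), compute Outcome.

The intervention breaks the incoming arrows to Clearance: Clearance <- Marker·Enzyme no longer applies, and Clearance = 9.
Enzyme = -2·Gene - 4  [with Gene=-3]  = 2
Marker = max(Enzyme, Gene)  [with Enzyme=2, Gene=-3]  = 2
Outcome = -Marker - 3·Clearance - 1  [with Marker=2, Clearance=9]  = -30

-30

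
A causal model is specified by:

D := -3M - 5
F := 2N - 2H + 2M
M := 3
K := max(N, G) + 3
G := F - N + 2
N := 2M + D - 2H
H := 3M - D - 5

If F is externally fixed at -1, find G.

45

The intervention breaks the incoming arrows to F: F := 2N - 2H + 2M no longer applies, and F = -1.
D = -3M - 5  [with M=3]  = -14
H = 3M - D - 5  [with M=3, D=-14]  = 18
N = 2M + D - 2H  [with M=3, D=-14, H=18]  = -44
G = F - N + 2  [with F=-1, N=-44]  = 45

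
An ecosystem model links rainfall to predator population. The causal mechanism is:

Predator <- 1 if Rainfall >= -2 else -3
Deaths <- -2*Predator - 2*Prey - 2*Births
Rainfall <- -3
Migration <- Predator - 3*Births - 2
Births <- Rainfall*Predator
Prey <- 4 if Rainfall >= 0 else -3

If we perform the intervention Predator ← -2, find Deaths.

-2

do(Predator=-2) replaces the equation Predator <- 1 if Rainfall >= -2 else -3 with the constant Predator = -2.
Prey = 4 if Rainfall >= 0 else -3  [with Rainfall=-3]  = -3
Births = Rainfall*Predator  [with Rainfall=-3, Predator=-2]  = 6
Deaths = -2*Predator - 2*Prey - 2*Births  [with Predator=-2, Prey=-3, Births=6]  = -2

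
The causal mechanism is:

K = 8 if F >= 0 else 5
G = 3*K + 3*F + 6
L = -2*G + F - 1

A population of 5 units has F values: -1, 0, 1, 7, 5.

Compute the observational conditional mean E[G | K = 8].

Conditioning on K=8 selects the 4 unit(s) with F ∈ {0, 1, 7, 5}. Their G values: 30, 33, 51, 45. Mean = 39.75.

39.75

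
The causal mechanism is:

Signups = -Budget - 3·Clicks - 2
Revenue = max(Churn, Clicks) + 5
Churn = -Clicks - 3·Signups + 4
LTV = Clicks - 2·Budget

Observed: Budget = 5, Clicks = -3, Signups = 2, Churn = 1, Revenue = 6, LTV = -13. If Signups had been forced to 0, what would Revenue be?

12

do(Signups=0) replaces the equation Signups = -Budget - 3·Clicks - 2 with the constant Signups = 0.
Churn = -Clicks - 3·Signups + 4  [with Clicks=-3, Signups=0]  = 7
Revenue = max(Churn, Clicks) + 5  [with Churn=7, Clicks=-3]  = 12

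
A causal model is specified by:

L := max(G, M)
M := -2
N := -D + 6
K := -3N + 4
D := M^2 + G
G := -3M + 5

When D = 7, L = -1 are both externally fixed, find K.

Setting D = 7, L = -1 by intervention discards those variables' equations.
N = -D + 6  [with D=7]  = -1
K = -3N + 4  [with N=-1]  = 7

7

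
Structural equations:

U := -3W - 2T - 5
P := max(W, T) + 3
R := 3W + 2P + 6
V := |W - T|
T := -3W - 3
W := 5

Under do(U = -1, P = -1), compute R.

Setting U = -1, P = -1 by intervention discards those variables' equations.
R = 3W + 2P + 6  [with W=5, P=-1]  = 19

19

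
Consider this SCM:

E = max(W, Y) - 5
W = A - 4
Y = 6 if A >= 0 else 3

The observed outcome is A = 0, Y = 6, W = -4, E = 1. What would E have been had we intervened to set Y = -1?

Under do(Y=-1), the mechanism Y = 6 if A >= 0 else 3 is discarded; Y is fixed at -1.
W = A - 4  [with A=0]  = -4
E = max(W, Y) - 5  [with W=-4, Y=-1]  = -6

-6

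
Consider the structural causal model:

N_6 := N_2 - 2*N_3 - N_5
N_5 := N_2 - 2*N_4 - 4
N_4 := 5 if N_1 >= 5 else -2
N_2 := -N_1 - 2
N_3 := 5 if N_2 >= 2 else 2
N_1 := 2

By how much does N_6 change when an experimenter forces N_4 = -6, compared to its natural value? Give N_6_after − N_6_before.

-8

Under do(N_4=-6), the mechanism N_4 := 5 if N_1 >= 5 else -2 is discarded; N_4 is fixed at -6.
N_2 = -N_1 - 2  [with N_1=2]  = -4
N_3 = 5 if N_2 >= 2 else 2  [with N_2=-4]  = 2
N_5 = N_2 - 2*N_4 - 4  [with N_2=-4, N_4=-6]  = 4
N_6 = N_2 - 2*N_3 - N_5  [with N_2=-4, N_3=2, N_5=4]  = -12
Without intervention: N_2 = -N_1 - 2  [with N_1=2]  = -4; N_3 = 5 if N_2 >= 2 else 2  [with N_2=-4]  = 2; N_4 = 5 if N_1 >= 5 else -2  [with N_1=2]  = -2; N_5 = N_2 - 2*N_4 - 4  [with N_2=-4, N_4=-2]  = -4; N_6 = N_2 - 2*N_3 - N_5  [with N_2=-4, N_3=2, N_5=-4]  = -4.
Change = -12 − (-4) = -8.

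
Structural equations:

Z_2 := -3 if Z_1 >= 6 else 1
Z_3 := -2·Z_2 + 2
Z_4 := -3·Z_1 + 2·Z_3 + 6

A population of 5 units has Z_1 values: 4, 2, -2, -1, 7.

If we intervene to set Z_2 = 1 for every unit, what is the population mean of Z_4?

The intervention sets Z_2=1 in all 5 units regardless of Z_1. Recomputing Z_4 per unit gives -6, 0, 12, 9, -15; average 0.

0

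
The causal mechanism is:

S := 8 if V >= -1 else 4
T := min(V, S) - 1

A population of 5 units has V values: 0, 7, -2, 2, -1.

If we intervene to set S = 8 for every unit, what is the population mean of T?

do(S=8) breaks S's dependence on V. With S=8 fixed, T across the units is -1, 6, -3, 1, -2, mean 0.2.

0.2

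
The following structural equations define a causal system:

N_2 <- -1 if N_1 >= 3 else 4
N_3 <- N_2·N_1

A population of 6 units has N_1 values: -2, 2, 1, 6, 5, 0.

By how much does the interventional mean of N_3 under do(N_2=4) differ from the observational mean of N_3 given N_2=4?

7

Under do(N_2=4), N_2's equation is replaced by N_2=4 for every unit. Per-unit N_3: -8, 8, 4, 24, 20, 0. Mean = 8.
Conditioning on N_2=4 selects the 4 unit(s) with N_1 ∈ {-2, 2, 1, 0}. Their N_3 values: -8, 8, 4, 0. Mean = 1.
Difference = 8 − 1 = 7.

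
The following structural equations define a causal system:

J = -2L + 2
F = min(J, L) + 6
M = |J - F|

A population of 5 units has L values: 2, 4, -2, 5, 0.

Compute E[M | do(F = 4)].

Every unit gets F=4 under the intervention. M values become 6, 10, 2, 12, 2; E[M|do(F=4)] = 6.4.

6.4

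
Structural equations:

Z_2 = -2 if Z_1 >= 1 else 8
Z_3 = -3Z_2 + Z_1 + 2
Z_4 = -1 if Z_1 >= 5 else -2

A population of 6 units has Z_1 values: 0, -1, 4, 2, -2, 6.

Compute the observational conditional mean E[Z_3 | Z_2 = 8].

-23

Conditioning on Z_2=8 selects the 3 unit(s) with Z_1 ∈ {0, -1, -2}. Their Z_3 values: -22, -23, -24. Mean = -23.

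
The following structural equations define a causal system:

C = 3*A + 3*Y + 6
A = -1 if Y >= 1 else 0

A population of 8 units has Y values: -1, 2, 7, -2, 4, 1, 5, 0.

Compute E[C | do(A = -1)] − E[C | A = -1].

-5.4

do(A=-1) breaks A's dependence on Y. With A=-1 fixed, C across the units is 0, 9, 24, -3, 15, 6, 18, 3, mean 9.
Conditioning on A=-1 selects the 5 unit(s) with Y ∈ {2, 7, 4, 1, 5}. Their C values: 9, 24, 15, 6, 18. Mean = 14.4.
Difference = 9 − 14.4 = -5.4.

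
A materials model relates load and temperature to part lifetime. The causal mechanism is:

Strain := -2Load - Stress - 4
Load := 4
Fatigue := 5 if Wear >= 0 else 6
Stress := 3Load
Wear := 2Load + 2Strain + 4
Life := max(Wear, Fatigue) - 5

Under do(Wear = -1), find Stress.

12

The intervention breaks the incoming arrows to Wear: Wear := 2Load + 2Strain + 4 no longer applies, and Wear = -1.
Since Stress is not a descendant of the intervened variable, it is unaffected.
Stress = 3Load  [with Load=4]  = 12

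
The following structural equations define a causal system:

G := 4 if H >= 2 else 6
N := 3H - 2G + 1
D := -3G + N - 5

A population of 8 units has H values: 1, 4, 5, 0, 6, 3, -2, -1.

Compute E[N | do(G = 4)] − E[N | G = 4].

-7.5

Every unit gets G=4 under the intervention. N values become -4, 5, 8, -7, 11, 2, -13, -10; E[N|do(G=4)] = -1.
E[N|G=4] averages over only the 4 units with G=4 (H = 4, 5, 6, 3): N = 5, 8, 11, 2, mean 6.5.
Difference = -1 − 6.5 = -7.5.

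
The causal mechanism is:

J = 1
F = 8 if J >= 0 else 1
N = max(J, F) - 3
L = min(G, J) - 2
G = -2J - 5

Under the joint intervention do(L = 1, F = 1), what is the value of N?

Setting L = 1, F = 1 by intervention discards those variables' equations.
N = max(J, F) - 3  [with J=1, F=1]  = -2

-2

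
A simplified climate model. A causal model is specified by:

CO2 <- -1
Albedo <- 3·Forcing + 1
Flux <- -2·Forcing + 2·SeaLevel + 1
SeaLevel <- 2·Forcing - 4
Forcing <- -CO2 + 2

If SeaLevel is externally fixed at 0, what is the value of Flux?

Intervening sets SeaLevel = 0 and removes its equation (SeaLevel <- 2·Forcing - 4).
Forcing = -CO2 + 2  [with CO2=-1]  = 3
Flux = -2·Forcing + 2·SeaLevel + 1  [with Forcing=3, SeaLevel=0]  = -5

-5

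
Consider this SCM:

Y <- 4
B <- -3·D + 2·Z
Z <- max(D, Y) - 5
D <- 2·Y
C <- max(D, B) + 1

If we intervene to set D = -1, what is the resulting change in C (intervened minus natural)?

-7

do(D=-1) replaces the equation D <- 2·Y with the constant D = -1.
Z = max(D, Y) - 5  [with D=-1, Y=4]  = -1
B = -3·D + 2·Z  [with D=-1, Z=-1]  = 1
C = max(D, B) + 1  [with D=-1, B=1]  = 2
Without intervention: D = 2·Y  [with Y=4]  = 8; Z = max(D, Y) - 5  [with D=8, Y=4]  = 3; B = -3·D + 2·Z  [with D=8, Z=3]  = -18; C = max(D, B) + 1  [with D=8, B=-18]  = 9.
Change = 2 − 9 = -7.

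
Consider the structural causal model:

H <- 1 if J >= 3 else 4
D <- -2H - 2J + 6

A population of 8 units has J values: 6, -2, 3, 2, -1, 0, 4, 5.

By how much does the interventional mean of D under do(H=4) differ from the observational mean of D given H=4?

Every unit gets H=4 under the intervention. D values become -14, 2, -8, -6, 0, -2, -10, -12; E[D|do(H=4)] = -6.25.
E[D|H=4] averages over only the 4 units with H=4 (J = -2, 2, -1, 0): D = 2, -6, 0, -2, mean -1.5.
Difference = -6.25 − (-1.5) = -4.75.

-4.75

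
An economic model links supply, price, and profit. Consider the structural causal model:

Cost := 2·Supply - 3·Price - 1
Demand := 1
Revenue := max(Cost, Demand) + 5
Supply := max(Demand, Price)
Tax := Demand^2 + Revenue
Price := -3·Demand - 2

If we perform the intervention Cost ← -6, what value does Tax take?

7

Under do(Cost=-6), the mechanism Cost := 2·Supply - 3·Price - 1 is discarded; Cost is fixed at -6.
Revenue = max(Cost, Demand) + 5  [with Cost=-6, Demand=1]  = 6
Tax = Demand^2 + Revenue  [with Demand=1, Revenue=6]  = 7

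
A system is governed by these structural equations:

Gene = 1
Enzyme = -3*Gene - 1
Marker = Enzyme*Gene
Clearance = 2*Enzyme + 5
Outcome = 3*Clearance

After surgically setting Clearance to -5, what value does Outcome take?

-15

Intervening sets Clearance = -5 and removes its equation (Clearance = 2*Enzyme + 5).
Outcome = 3*Clearance  [with Clearance=-5]  = -15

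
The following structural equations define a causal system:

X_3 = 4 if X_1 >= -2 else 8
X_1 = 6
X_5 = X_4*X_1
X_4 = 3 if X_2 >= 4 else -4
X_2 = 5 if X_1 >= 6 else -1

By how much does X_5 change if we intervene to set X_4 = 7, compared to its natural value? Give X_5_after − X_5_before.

24

Intervening sets X_4 = 7 and removes its equation (X_4 = 3 if X_2 >= 4 else -4).
X_5 = X_4*X_1  [with X_4=7, X_1=6]  = 42
Without intervention: X_2 = 5 if X_1 >= 6 else -1  [with X_1=6]  = 5; X_4 = 3 if X_2 >= 4 else -4  [with X_2=5]  = 3; X_5 = X_4*X_1  [with X_4=3, X_1=6]  = 18.
Change = 42 − 18 = 24.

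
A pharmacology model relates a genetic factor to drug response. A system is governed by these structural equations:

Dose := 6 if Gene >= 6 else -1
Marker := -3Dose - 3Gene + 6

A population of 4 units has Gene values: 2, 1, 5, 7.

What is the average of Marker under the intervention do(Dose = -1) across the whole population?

-2.25

Under do(Dose=-1), Dose's equation is replaced by Dose=-1 for every unit. Per-unit Marker: 3, 6, -6, -12. Mean = -2.25.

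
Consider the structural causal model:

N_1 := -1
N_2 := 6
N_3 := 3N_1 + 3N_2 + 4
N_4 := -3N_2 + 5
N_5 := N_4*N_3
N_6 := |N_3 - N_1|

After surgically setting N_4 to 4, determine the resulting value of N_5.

Intervening sets N_4 = 4 and removes its equation (N_4 := -3N_2 + 5).
N_3 = 3N_1 + 3N_2 + 4  [with N_1=-1, N_2=6]  = 19
N_5 = N_4*N_3  [with N_4=4, N_3=19]  = 76

76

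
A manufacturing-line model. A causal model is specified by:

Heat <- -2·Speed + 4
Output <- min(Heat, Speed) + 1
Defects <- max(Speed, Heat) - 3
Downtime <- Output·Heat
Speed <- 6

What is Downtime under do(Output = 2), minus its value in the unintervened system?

Intervening sets Output = 2 and removes its equation (Output <- min(Heat, Speed) + 1).
Heat = -2·Speed + 4  [with Speed=6]  = -8
Downtime = Output·Heat  [with Output=2, Heat=-8]  = -16
Without intervention: Heat = -2·Speed + 4  [with Speed=6]  = -8; Output = min(Heat, Speed) + 1  [with Heat=-8, Speed=6]  = -7; Downtime = Output·Heat  [with Output=-7, Heat=-8]  = 56.
Change = -16 − 56 = -72.

-72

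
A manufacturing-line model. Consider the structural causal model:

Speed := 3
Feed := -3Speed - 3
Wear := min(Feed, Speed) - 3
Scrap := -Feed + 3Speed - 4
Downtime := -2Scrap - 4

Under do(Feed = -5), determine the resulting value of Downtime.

-24

do(Feed=-5) replaces the equation Feed := -3Speed - 3 with the constant Feed = -5.
Scrap = -Feed + 3Speed - 4  [with Feed=-5, Speed=3]  = 10
Downtime = -2Scrap - 4  [with Scrap=10]  = -24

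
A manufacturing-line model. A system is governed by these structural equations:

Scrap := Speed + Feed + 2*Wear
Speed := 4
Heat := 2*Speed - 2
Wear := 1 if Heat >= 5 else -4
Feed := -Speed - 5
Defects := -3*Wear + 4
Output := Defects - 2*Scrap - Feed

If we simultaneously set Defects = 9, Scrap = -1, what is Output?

20

Under do(Defects = 9, Scrap = -1), each intervened variable's structural equation is replaced by its fixed value.
Feed = -Speed - 5  [with Speed=4]  = -9
Output = Defects - 2*Scrap - Feed  [with Defects=9, Scrap=-1, Feed=-9]  = 20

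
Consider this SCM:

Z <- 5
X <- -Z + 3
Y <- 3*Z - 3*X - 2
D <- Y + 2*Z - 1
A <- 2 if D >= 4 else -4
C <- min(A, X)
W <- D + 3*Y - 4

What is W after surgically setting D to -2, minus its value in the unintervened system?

The intervention breaks the incoming arrows to D: D <- Y + 2*Z - 1 no longer applies, and D = -2.
X = -Z + 3  [with Z=5]  = -2
Y = 3*Z - 3*X - 2  [with Z=5, X=-2]  = 19
W = D + 3*Y - 4  [with D=-2, Y=19]  = 51
Without intervention: X = -Z + 3  [with Z=5]  = -2; Y = 3*Z - 3*X - 2  [with Z=5, X=-2]  = 19; D = Y + 2*Z - 1  [with Y=19, Z=5]  = 28; W = D + 3*Y - 4  [with D=28, Y=19]  = 81.
Change = 51 − 81 = -30.

-30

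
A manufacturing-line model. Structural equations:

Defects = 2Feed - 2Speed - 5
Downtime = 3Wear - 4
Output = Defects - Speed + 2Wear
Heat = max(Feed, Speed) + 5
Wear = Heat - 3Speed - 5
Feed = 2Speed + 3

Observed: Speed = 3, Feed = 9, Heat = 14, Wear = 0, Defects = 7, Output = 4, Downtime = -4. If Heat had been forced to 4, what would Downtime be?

-34

The intervention breaks the incoming arrows to Heat: Heat = max(Feed, Speed) + 5 no longer applies, and Heat = 4.
Wear = Heat - 3Speed - 5  [with Heat=4, Speed=3]  = -10
Downtime = 3Wear - 4  [with Wear=-10]  = -34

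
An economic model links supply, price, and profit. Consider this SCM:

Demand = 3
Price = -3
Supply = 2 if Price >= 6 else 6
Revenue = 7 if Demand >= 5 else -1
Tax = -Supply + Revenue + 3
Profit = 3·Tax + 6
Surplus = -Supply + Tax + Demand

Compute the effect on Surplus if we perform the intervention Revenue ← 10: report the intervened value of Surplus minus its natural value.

11

The intervention breaks the incoming arrows to Revenue: Revenue = 7 if Demand >= 5 else -1 no longer applies, and Revenue = 10.
Supply = 2 if Price >= 6 else 6  [with Price=-3]  = 6
Tax = -Supply + Revenue + 3  [with Supply=6, Revenue=10]  = 7
Surplus = -Supply + Tax + Demand  [with Supply=6, Tax=7, Demand=3]  = 4
Without intervention: Supply = 2 if Price >= 6 else 6  [with Price=-3]  = 6; Revenue = 7 if Demand >= 5 else -1  [with Demand=3]  = -1; Tax = -Supply + Revenue + 3  [with Supply=6, Revenue=-1]  = -4; Surplus = -Supply + Tax + Demand  [with Supply=6, Tax=-4, Demand=3]  = -7.
Change = 4 − (-7) = 11.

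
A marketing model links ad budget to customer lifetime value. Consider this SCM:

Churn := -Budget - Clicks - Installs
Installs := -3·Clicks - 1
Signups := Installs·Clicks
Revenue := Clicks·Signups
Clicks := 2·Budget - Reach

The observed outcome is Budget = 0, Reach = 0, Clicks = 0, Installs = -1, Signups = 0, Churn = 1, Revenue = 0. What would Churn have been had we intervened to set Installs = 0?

Under do(Installs=0), the mechanism Installs := -3·Clicks - 1 is discarded; Installs is fixed at 0.
Clicks = 2·Budget - Reach  [with Budget=0, Reach=0]  = 0
Churn = -Budget - Clicks - Installs  [with Budget=0, Clicks=0, Installs=0]  = 0

0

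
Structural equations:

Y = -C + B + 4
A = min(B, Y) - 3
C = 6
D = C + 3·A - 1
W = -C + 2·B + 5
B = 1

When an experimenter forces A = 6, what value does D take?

23

Intervening sets A = 6 and removes its equation (A = min(B, Y) - 3).
D = C + 3·A - 1  [with C=6, A=6]  = 23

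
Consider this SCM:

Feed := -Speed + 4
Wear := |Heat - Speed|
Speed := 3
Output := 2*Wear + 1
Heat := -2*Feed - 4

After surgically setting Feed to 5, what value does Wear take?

17

Under do(Feed=5), the mechanism Feed := -Speed + 4 is discarded; Feed is fixed at 5.
Heat = -2*Feed - 4  [with Feed=5]  = -14
Wear = |Heat - Speed|  [with Heat=-14, Speed=3]  = 17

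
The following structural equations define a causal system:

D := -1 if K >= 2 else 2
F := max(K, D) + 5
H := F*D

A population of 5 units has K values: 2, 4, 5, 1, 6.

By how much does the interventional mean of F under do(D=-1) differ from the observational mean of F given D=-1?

do(D=-1) breaks D's dependence on K. With D=-1 fixed, F across the units is 7, 9, 10, 6, 11, mean 8.6.
Observing D=-1 restricts to units where D's equation naturally yields -1: K ∈ {2, 4, 5, 6}. In that subpopulation F = 7, 9, 10, 11, mean 9.25.
Difference = 8.6 − 9.25 = -0.65.

-0.65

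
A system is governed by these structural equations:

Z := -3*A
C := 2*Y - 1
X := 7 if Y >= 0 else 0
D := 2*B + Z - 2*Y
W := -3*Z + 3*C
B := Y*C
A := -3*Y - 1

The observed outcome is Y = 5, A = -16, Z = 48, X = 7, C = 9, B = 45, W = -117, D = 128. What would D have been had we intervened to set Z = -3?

77

The intervention breaks the incoming arrows to Z: Z := -3*A no longer applies, and Z = -3.
C = 2*Y - 1  [with Y=5]  = 9
B = Y*C  [with Y=5, C=9]  = 45
D = 2*B + Z - 2*Y  [with B=45, Z=-3, Y=5]  = 77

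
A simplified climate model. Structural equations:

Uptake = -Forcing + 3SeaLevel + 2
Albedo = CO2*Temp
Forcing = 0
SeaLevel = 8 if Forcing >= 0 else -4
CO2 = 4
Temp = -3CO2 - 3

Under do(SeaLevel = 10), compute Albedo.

The intervention breaks the incoming arrows to SeaLevel: SeaLevel = 8 if Forcing >= 0 else -4 no longer applies, and SeaLevel = 10.
Since Albedo is not a descendant of the intervened variable, it is unaffected.
Temp = -3CO2 - 3  [with CO2=4]  = -15
Albedo = CO2*Temp  [with CO2=4, Temp=-15]  = -60

-60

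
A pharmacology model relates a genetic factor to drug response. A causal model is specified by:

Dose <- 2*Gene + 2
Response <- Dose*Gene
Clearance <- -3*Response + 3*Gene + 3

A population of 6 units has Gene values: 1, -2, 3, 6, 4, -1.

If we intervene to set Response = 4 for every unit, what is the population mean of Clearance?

do(Response=4) breaks Response's dependence on Gene. With Response=4 fixed, Clearance across the units is -6, -15, 0, 9, 3, -12, mean -3.5.

-3.5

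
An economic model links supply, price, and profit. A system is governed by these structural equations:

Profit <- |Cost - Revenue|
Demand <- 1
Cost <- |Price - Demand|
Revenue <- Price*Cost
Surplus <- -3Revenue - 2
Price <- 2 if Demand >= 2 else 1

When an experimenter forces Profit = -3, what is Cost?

do(Profit=-3) replaces the equation Profit <- |Cost - Revenue| with the constant Profit = -3.
Cost is not downstream of the intervention, so its value is determined by the original equations.
Price = 2 if Demand >= 2 else 1  [with Demand=1]  = 1
Cost = |Price - Demand|  [with Price=1, Demand=1]  = 0

0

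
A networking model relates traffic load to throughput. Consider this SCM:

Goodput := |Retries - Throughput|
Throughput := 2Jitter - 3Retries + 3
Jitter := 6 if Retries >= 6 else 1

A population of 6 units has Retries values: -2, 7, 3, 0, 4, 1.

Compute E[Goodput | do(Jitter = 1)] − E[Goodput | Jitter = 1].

do(Jitter=1) breaks Jitter's dependence on Retries. With Jitter=1 fixed, Goodput across the units is 13, 23, 7, 5, 11, 1, mean 10.
Observing Jitter=1 restricts to units where Jitter's equation naturally yields 1: Retries ∈ {-2, 3, 0, 4, 1}. In that subpopulation Goodput = 13, 7, 5, 11, 1, mean 7.4.
Difference = 10 − 7.4 = 2.6.

2.6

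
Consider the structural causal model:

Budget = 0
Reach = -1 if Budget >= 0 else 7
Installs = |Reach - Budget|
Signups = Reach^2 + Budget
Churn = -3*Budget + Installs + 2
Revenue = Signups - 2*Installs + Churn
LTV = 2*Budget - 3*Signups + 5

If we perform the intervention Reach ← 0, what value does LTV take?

5

Under do(Reach=0), the mechanism Reach = -1 if Budget >= 0 else 7 is discarded; Reach is fixed at 0.
Signups = Reach^2 + Budget  [with Reach=0, Budget=0]  = 0
LTV = 2*Budget - 3*Signups + 5  [with Budget=0, Signups=0]  = 5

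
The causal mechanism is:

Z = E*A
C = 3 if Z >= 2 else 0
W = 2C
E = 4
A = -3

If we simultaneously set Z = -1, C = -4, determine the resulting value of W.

Setting Z = -1, C = -4 by intervention discards those variables' equations.
W = 2C  [with C=-4]  = -8

-8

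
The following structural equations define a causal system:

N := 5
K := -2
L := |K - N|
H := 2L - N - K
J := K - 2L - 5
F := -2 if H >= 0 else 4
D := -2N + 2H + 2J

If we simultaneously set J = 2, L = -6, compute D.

The joint intervention fixes J = 2, L = -6, removing each variable's own equation.
H = 2L - N - K  [with L=-6, N=5, K=-2]  = -15
D = -2N + 2H + 2J  [with N=5, H=-15, J=2]  = -36

-36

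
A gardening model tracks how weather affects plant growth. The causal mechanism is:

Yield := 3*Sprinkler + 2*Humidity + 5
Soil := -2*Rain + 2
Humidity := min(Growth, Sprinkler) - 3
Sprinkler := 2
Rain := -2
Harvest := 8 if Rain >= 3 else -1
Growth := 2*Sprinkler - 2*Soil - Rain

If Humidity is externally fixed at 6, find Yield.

23

The intervention breaks the incoming arrows to Humidity: Humidity := min(Growth, Sprinkler) - 3 no longer applies, and Humidity = 6.
Yield = 3*Sprinkler + 2*Humidity + 5  [with Sprinkler=2, Humidity=6]  = 23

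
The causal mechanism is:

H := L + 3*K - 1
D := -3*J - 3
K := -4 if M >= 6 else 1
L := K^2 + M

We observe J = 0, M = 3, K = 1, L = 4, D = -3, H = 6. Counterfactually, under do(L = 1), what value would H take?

Under do(L=1), the mechanism L := K^2 + M is discarded; L is fixed at 1.
K = -4 if M >= 6 else 1  [with M=3]  = 1
H = L + 3*K - 1  [with L=1, K=1]  = 3

3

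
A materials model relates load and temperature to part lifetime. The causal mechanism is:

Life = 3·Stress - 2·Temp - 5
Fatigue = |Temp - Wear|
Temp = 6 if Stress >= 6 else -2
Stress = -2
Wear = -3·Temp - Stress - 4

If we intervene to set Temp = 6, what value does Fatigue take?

26

Under do(Temp=6), the mechanism Temp = 6 if Stress >= 6 else -2 is discarded; Temp is fixed at 6.
Wear = -3·Temp - Stress - 4  [with Temp=6, Stress=-2]  = -20
Fatigue = |Temp - Wear|  [with Temp=6, Wear=-20]  = 26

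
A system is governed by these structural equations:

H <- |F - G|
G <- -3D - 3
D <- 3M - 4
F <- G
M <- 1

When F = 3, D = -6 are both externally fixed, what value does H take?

The joint intervention fixes F = 3, D = -6, removing each variable's own equation.
G = -3D - 3  [with D=-6]  = 15
H = |F - G|  [with F=3, G=15]  = 12

12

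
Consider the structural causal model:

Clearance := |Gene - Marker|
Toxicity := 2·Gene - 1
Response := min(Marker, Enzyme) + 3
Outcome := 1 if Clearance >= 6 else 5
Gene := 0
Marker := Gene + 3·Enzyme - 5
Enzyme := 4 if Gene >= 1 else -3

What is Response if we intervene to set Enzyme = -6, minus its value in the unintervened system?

-9

Under do(Enzyme=-6), the mechanism Enzyme := 4 if Gene >= 1 else -3 is discarded; Enzyme is fixed at -6.
Marker = Gene + 3·Enzyme - 5  [with Gene=0, Enzyme=-6]  = -23
Response = min(Marker, Enzyme) + 3  [with Marker=-23, Enzyme=-6]  = -20
Without intervention: Enzyme = 4 if Gene >= 1 else -3  [with Gene=0]  = -3; Marker = Gene + 3·Enzyme - 5  [with Gene=0, Enzyme=-3]  = -14; Response = min(Marker, Enzyme) + 3  [with Marker=-14, Enzyme=-3]  = -11.
Change = -20 − (-11) = -9.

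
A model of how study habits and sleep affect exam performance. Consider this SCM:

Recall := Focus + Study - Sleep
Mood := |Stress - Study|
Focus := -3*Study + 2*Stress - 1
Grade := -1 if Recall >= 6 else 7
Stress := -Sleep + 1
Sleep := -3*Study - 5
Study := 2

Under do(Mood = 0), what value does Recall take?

The intervention breaks the incoming arrows to Mood: Mood := |Stress - Study| no longer applies, and Mood = 0.
Since Recall is not a descendant of the intervened variable, it is unaffected.
Sleep = -3*Study - 5  [with Study=2]  = -11
Stress = -Sleep + 1  [with Sleep=-11]  = 12
Focus = -3*Study + 2*Stress - 1  [with Study=2, Stress=12]  = 17
Recall = Focus + Study - Sleep  [with Focus=17, Study=2, Sleep=-11]  = 30

30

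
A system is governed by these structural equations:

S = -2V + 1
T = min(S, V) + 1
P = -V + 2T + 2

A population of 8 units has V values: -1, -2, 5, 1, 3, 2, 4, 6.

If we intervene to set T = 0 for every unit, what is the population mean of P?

Under do(T=0), T's equation is replaced by T=0 for every unit. Per-unit P: 3, 4, -3, 1, -1, 0, -2, -4. Mean = -0.25.

-0.25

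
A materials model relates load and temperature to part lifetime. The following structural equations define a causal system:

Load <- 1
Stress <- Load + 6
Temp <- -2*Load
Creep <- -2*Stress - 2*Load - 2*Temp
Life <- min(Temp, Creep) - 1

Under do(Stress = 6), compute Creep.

-10

Under do(Stress=6), the mechanism Stress <- Load + 6 is discarded; Stress is fixed at 6.
Temp = -2*Load  [with Load=1]  = -2
Creep = -2*Stress - 2*Load - 2*Temp  [with Stress=6, Load=1, Temp=-2]  = -10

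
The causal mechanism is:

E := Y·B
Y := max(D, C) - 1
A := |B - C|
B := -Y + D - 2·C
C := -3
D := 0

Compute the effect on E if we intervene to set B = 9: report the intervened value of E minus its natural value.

-2

Intervening sets B = 9 and removes its equation (B := -Y + D - 2·C).
Y = max(D, C) - 1  [with D=0, C=-3]  = -1
E = Y·B  [with Y=-1, B=9]  = -9
Without intervention: Y = max(D, C) - 1  [with D=0, C=-3]  = -1; B = -Y + D - 2·C  [with Y=-1, D=0, C=-3]  = 7; E = Y·B  [with Y=-1, B=7]  = -7.
Change = -9 − (-7) = -2.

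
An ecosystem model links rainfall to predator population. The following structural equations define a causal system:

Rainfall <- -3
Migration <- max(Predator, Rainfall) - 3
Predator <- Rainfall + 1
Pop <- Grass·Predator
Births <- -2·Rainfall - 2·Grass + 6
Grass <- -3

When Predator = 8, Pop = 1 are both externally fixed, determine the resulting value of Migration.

5

The joint intervention fixes Predator = 8, Pop = 1, removing each variable's own equation.
Migration = max(Predator, Rainfall) - 3  [with Predator=8, Rainfall=-3]  = 5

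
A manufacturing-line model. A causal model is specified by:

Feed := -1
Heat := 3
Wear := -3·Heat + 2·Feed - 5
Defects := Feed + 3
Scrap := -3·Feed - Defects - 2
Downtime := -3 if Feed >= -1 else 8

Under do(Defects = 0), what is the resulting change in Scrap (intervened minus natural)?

Intervening sets Defects = 0 and removes its equation (Defects := Feed + 3).
Scrap = -3·Feed - Defects - 2  [with Feed=-1, Defects=0]  = 1
Without intervention: Defects = Feed + 3  [with Feed=-1]  = 2; Scrap = -3·Feed - Defects - 2  [with Feed=-1, Defects=2]  = -1.
Change = 1 − (-1) = 2.

2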